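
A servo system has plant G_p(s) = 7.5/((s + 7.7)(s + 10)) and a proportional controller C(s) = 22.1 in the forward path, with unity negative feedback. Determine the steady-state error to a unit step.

The loop is type 0. Static position error constant K_pos = C(0)·G_p(0) = 22.1·0.0974 = 2.153.
Steady-state error to a unit step: e_ss = 1/(1+K_pos) = 1/3.153 = 0.317.

0.317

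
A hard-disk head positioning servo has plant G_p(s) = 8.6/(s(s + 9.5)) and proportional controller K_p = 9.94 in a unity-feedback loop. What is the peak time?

T_p = 0.396 s

Closed-loop characteristic equation: s² + 9.5s + 85.48 = 0, so ω_n = 9.246 rad/s and ζ = 9.5/(2·9.246) = 0.5137.
Damped frequency ω_d = ω_n√(1−ζ²) = 7.932 rad/s, so peak time T_p = π/ω_d = 0.396 s.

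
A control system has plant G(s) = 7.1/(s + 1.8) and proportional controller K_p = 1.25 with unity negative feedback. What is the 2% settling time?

T_s ≈ 0.375 s

Closed-loop transfer function: T(s) = K_p·G(s)/(1 + K_p·G(s)) = 8.875/(s + 1.8 + 8.875) = 8.875/(s + 10.68).
Time constant τ = 1/10.68 = 0.09368 s, so the 2% settling time is about 4τ = 0.375 s.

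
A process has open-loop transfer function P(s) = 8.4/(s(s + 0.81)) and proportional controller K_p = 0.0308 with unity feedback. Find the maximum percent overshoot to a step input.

1.6%

The closed-loop denominator s² + 0.81s + 0.2587 gives ω_n = √0.2587 = 0.5086 and ζ = 0.81/(2ω_n) = 0.7962.
%OS = 100·exp(−πζ/√(1−ζ²)) = 100·exp(−π·0.7962/√0.366) = 1.6%.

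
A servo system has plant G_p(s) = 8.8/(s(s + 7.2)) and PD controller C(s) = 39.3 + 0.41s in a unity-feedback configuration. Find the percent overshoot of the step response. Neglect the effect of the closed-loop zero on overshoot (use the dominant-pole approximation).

Forward path: (39.3 + 0.41s)·8.8/(s(s+7.2)). The closed-loop characteristic equation is s² + (7.2 + 8.8·0.41)s + 8.8·39.3 = 0.
That is s² + 10.81s + 345.8 = 0, so ω_n = 18.6 rad/s and ζ = 10.81/(2·18.6) = 0.2906.
%OS = 100·exp(−πζ/√(1−ζ²)) = 38.5%.

38.5%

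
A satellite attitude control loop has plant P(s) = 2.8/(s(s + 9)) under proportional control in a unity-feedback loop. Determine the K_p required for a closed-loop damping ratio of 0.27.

Closed-loop characteristic equation: s² + 9s + K_p·2.8 = 0.
So ω_n = √(2.8K_p) and 2ζω_n = 9, giving ζ = 9/(2√(2.8K_p)).
Setting ζ = 0.27: √(2.8K_p) = 9/(2·0.27) = 16.67, so K_p = 277.8/2.8 = 99.2.

K_p = 99.2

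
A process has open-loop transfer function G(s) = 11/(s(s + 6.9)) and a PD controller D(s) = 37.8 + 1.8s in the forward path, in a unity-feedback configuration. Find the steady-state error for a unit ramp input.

0.0166

The loop has one pole at the origin (type 1). Velocity error constant K_v = lim_{s→0} s·D(s)G(s) = 37.8·11/6.9 = 60.26.
Steady-state error to a unit ramp: e_ss = 1/K_v = 0.0166.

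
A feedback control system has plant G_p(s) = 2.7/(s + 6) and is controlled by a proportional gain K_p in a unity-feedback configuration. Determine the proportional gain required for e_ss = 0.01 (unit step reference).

K_p = 220

For a type-0 loop with proportional control, e_ss = 1/(1 + K_p·G_p(0)).
G_p(0) = 0.45. Require 1/(1 + K_p·0.45) = 0.01, so 1 + 0.45·K_p = 100.
K_p = (100 − 1)/0.45 = 220.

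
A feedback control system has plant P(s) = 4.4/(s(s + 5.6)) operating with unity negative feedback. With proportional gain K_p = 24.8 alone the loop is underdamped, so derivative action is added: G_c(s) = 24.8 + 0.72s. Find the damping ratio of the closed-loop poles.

Forward path: (24.8 + 0.72s)·4.4/(s(s+5.6)). The closed-loop characteristic equation is s² + (5.6 + 4.4·0.72)s + 4.4·24.8 = 0.
That is s² + 8.768s + 109.1 = 0, so ω_n = 10.45 rad/s and ζ = 8.768/(2·10.45) = 0.4197.

ζ = 0.42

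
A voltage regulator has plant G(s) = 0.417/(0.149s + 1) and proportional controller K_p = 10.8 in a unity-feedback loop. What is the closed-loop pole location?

s = -36.94

Closed loop: T(s) = K_p·G/(1+K_p·G) = 4.504/(0.149s + 1 + 4.504), with pole at s = −(1 + 4.504)/0.149 = −36.94.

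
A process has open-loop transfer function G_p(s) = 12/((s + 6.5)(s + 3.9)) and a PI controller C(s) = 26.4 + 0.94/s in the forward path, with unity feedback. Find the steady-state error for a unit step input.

The open loop C(s)G_p(s) has a pole at the origin (type 1), so the static position error constant is infinite and e_ss = 1/(1+∞) = 0.

0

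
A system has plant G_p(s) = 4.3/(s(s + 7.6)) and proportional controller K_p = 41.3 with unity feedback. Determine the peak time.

Closed-loop characteristic equation: s² + 7.6s + 177.6 = 0, so ω_n = 13.33 rad/s and ζ = 7.6/(2·13.33) = 0.2852.
Damped frequency ω_d = ω_n√(1−ζ²) = 12.77 rad/s, so peak time T_p = π/ω_d = 0.246 s.

T_p = 0.246 s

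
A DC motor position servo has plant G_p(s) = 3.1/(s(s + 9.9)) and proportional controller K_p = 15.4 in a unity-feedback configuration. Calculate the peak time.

The closed-loop denominator s² + 9.9s + 47.74 gives ω_n = √47.74 = 6.909 and ζ = 9.9/(2ω_n) = 0.7164.
Damped frequency ω_d = ω_n√(1−ζ²) = 4.821 rad/s, so peak time T_p = π/ω_d = 0.652 s.

T_p = 0.652 s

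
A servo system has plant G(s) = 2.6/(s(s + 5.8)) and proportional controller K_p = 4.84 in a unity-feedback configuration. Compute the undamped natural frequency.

1 + K_p·G(s) = 0 gives s² + 5.8s + 12.58 = 0.
So ω_n² = 12.58 ⇒ ω_n = 3.547 rad/s, and ζ = 5.8/(2ω_n) = 0.818.

ω_n = 3.55 rad/s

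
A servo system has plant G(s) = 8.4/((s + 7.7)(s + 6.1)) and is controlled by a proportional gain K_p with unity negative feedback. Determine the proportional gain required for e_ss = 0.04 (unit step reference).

K_p = 134

Steady-state error for a unit step on this type-0 loop is 1/(1 + K_p·G(0)).
G(0) = 0.1788. Require 1/(1 + K_p·0.1788) = 0.04, so 1 + 0.1788·K_p = 25.
K_p = (25 − 1)/0.1788 = 134.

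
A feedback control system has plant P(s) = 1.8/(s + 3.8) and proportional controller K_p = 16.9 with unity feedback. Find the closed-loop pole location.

Closed-loop transfer function: T(s) = K_p·P(s)/(1 + K_p·P(s)) = 30.42/(s + 3.8 + 30.42) = 30.42/(s + 34.22).
The closed-loop pole is at s = −34.22.

s = -34.22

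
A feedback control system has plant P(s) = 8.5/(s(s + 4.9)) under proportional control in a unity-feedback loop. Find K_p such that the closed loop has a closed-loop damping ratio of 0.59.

Closed-loop characteristic equation: s² + 4.9s + K_p·8.5 = 0.
So ω_n = √(8.5K_p) and 2ζω_n = 4.9, giving ζ = 4.9/(2√(8.5K_p)).
Setting ζ = 0.59: √(8.5K_p) = 4.9/(2·0.59) = 4.153, so K_p = 17.24/8.5 = 2.03.

K_p = 2.03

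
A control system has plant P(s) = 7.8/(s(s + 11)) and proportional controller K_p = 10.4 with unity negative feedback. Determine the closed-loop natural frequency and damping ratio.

1 + K_p·P(s) = 0 gives s² + 11s + 81.12 = 0.
So ω_n² = 81.12 ⇒ ω_n = 9.007 rad/s, and ζ = 11/(2ω_n) = 0.611.

ω_n = 9.01 rad/s, ζ = 0.611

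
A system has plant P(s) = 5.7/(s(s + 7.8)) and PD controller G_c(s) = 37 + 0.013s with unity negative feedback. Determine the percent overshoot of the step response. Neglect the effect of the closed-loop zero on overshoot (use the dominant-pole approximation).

41.3%

Forward path: (37 + 0.013s)·5.7/(s(s+7.8)). The closed-loop characteristic equation is s² + (7.8 + 5.7·0.013)s + 5.7·37 = 0.
That is s² + 7.874s + 210.9 = 0, so ω_n = 14.52 rad/s and ζ = 7.874/(2·14.52) = 0.2711.
%OS = 100·exp(−πζ/√(1−ζ²)) = 41.3%.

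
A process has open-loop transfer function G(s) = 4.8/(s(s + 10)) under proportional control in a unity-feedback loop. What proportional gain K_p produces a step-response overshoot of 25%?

From %OS = 100·exp(−πζ/√(1−ζ²)) = 25%, ζ = −ln(0.25)/√(π²+ln²(0.25)) = 0.4037.
Characteristic equation s² + 10s + 4.8K_p = 0 gives ζ = 10/(2√(4.8K_p)).
Setting ζ = 0.4037: √(4.8K_p) = 10/(2·0.4037) = 12.39, so K_p = 153.4/4.8 = 32.

K_p = 32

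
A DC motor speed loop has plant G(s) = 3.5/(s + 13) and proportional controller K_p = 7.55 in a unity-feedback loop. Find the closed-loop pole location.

Closed-loop transfer function: T(s) = K_p·G(s)/(1 + K_p·G(s)) = 26.43/(s + 13 + 26.43) = 26.43/(s + 39.42).
The closed-loop pole is at s = −39.42.

s = -39.42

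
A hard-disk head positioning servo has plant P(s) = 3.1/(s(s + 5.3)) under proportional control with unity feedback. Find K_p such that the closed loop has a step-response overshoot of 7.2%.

From %OS = 100·exp(−πζ/√(1−ζ²)) = 7.2%, ζ = −ln(0.072)/√(π²+ln²(0.072)) = 0.6421.
Characteristic equation s² + 5.3s + 3.1K_p = 0 gives ζ = 5.3/(2√(3.1K_p)).
Setting ζ = 0.6421: √(3.1K_p) = 5.3/(2·0.6421) = 4.127, so K_p = 17.03/3.1 = 5.49.

K_p = 5.49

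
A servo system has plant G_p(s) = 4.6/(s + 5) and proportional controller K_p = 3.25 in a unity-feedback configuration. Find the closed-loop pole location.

Closed-loop transfer function: T(s) = K_p·G_p(s)/(1 + K_p·G_p(s)) = 14.95/(s + 5 + 14.95) = 14.95/(s + 19.95).
The closed-loop pole is at s = −19.95.

s = -19.95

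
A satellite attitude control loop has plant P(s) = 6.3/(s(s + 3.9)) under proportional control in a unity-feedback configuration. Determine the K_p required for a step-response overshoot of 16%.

From %OS = 100·exp(−πζ/√(1−ζ²)) = 16%, ζ = −ln(0.16)/√(π²+ln²(0.16)) = 0.5039.
Characteristic equation s² + 3.9s + 6.3K_p = 0 gives ζ = 3.9/(2√(6.3K_p)).
Setting ζ = 0.5039: √(6.3K_p) = 3.9/(2·0.5039) = 3.87, so K_p = 14.98/6.3 = 2.38.

K_p = 2.38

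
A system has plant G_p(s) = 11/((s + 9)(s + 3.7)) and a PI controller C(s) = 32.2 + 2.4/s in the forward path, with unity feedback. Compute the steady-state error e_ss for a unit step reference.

0

The open loop C(s)G_p(s) has a pole at the origin (type 1), so the static position error constant is infinite and e_ss = 1/(1+∞) = 0.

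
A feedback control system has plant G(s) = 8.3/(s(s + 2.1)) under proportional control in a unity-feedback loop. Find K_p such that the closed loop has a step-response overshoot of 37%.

From %OS = 100·exp(−πζ/√(1−ζ²)) = 37%, ζ = −ln(0.37)/√(π²+ln²(0.37)) = 0.3017.
Characteristic equation s² + 2.1s + 8.3K_p = 0 gives ζ = 2.1/(2√(8.3K_p)).
Setting ζ = 0.3017: √(8.3K_p) = 2.1/(2·0.3017) = 3.48, so K_p = 12.11/8.3 = 1.46.

K_p = 1.46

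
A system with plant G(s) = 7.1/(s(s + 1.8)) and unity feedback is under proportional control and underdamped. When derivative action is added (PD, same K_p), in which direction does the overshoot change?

decrease

The derivative term adds K·K_d to the s-coefficient of the characteristic equation, raising 2ζω_n while ω_n is unchanged; ζ increases, so overshoot decreases.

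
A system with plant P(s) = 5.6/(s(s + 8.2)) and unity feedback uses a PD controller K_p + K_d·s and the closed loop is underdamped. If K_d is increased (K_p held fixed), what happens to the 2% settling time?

Characteristic equation s² + (8.2 + 5.6K_d)s + 5.6K_p = 0: raising K_d increases ζω_n = (8.2+5.6K_d)/2 while the loop stays underdamped, so T_s ≈ 4/(ζω_n) decreases.

decrease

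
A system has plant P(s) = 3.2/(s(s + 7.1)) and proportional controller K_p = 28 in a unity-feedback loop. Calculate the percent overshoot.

28.1%

Closed-loop characteristic equation: s² + 7.1s + 89.6 = 0, so ω_n = 9.466 rad/s and ζ = 7.1/(2·9.466) = 0.375.
%OS = 100·exp(−πζ/√(1−ζ²)) = 100·exp(−π·0.375/√0.8593) = 28.1%.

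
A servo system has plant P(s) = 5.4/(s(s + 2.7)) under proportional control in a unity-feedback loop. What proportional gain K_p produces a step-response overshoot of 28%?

From %OS = 100·exp(−πζ/√(1−ζ²)) = 28%, ζ = −ln(0.28)/√(π²+ln²(0.28)) = 0.3755.
Characteristic equation s² + 2.7s + 5.4K_p = 0 gives ζ = 2.7/(2√(5.4K_p)).
Setting ζ = 0.3755: √(5.4K_p) = 2.7/(2·0.3755) = 3.595, so K_p = 12.92/5.4 = 2.39.

K_p = 2.39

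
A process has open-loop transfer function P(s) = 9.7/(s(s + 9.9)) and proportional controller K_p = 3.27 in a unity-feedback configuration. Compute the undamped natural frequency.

With unity feedback the closed-loop characteristic equation is s² + 9.9s + 3.27·9.7 = s² + 9.9s + 31.72 = 0.
Matching s² + 2ζω_n s + ω_n²: ω_n = √31.72 = 5.632 rad/s and 2ζω_n = 9.9, so ζ = 9.9/(2·5.632) = 0.879.

ω_n = 5.63 rad/s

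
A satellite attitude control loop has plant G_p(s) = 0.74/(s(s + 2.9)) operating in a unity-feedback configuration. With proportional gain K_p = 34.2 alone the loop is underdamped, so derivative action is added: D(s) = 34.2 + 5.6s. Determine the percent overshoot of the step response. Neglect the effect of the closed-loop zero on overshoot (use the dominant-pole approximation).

4.59%

Forward path: (34.2 + 5.6s)·0.74/(s(s+2.9)). The closed-loop characteristic equation is s² + (2.9 + 0.74·5.6)s + 0.74·34.2 = 0.
That is s² + 7.044s + 25.31 = 0, so ω_n = 5.031 rad/s and ζ = 7.044/(2·5.031) = 0.7001.
%OS = 100·exp(−πζ/√(1−ζ²)) = 4.59%.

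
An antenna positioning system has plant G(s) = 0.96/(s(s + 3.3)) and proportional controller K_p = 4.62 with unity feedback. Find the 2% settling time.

From 1 + K_pG(s) = 0: s² + 3.3s + 4.435 = 0 ⇒ ω_n = 2.106, ζ = 0.7835.
2% settling time T_s ≈ 4/(ζω_n) = 4/1.65 = 2.42 s.

T_s ≈ 2.42 s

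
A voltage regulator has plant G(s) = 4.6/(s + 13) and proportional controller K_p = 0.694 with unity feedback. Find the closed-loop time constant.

Closed-loop transfer function: T(s) = K_p·G(s)/(1 + K_p·G(s)) = 3.192/(s + 13 + 3.192) = 3.192/(s + 16.19).
Time constant τ = 1/16.19 = 0.0618 s.

τ = 0.0618 s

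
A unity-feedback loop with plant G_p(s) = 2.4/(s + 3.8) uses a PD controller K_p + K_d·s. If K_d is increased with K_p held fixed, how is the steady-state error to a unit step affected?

unchanged

K_d affects only the transient (the s-coefficient); the DC loop gain, and hence e_ss, depends only on K_p.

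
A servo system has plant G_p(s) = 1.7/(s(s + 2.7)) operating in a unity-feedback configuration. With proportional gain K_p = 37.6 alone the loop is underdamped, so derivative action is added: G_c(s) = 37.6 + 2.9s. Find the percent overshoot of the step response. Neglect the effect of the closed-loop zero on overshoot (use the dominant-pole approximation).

18.2%

Forward path: (37.6 + 2.9s)·1.7/(s(s+2.7)). The closed-loop characteristic equation is s² + (2.7 + 1.7·2.9)s + 1.7·37.6 = 0.
That is s² + 7.63s + 63.92 = 0, so ω_n = 7.995 rad/s and ζ = 7.63/(2·7.995) = 0.4772.
%OS = 100·exp(−πζ/√(1−ζ²)) = 18.2%.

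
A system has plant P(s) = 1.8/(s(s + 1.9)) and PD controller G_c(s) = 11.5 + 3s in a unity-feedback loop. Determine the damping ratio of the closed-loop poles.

Forward path: (11.5 + 3s)·1.8/(s(s+1.9)). The closed-loop characteristic equation is s² + (1.9 + 1.8·3)s + 1.8·11.5 = 0.
That is s² + 7.3s + 20.7 = 0, so ω_n = 4.55 rad/s and ζ = 7.3/(2·4.55) = 0.8022.

ζ = 0.802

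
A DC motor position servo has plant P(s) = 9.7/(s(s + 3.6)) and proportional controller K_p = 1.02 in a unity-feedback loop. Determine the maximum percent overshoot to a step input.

11.2%

Closed-loop characteristic equation: s² + 3.6s + 9.894 = 0, so ω_n = 3.145 rad/s and ζ = 3.6/(2·3.145) = 0.5723.
%OS = 100·exp(−πζ/√(1−ζ²)) = 100·exp(−π·0.5723/√0.6725) = 11.2%.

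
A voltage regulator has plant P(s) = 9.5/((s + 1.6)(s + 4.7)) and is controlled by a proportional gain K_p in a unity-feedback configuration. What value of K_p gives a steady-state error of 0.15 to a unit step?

For a type-0 loop with proportional control, e_ss = 1/(1 + K_p·P(0)).
P(0) = 1.263. Require 1/(1 + K_p·1.263) = 0.15, so 1 + 1.263·K_p = 6.667.
K_p = (6.667 − 1)/1.263 = 4.49.

K_p = 4.49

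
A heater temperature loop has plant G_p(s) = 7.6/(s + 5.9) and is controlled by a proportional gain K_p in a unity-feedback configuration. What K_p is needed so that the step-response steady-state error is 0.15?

K_p = 4.4

For a type-0 loop with proportional control, e_ss = 1/(1 + K_p·G_p(0)).
G_p(0) = 1.288. Require 1/(1 + K_p·1.288) = 0.15, so 1 + 1.288·K_p = 6.667.
K_p = (6.667 − 1)/1.288 = 4.4.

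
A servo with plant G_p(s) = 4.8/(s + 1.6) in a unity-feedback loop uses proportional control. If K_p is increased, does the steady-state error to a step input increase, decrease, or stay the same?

decrease

e_ss = 1/(1 + K_p·G_p(0)); a larger K_p raises the denominator, so e_ss decreases.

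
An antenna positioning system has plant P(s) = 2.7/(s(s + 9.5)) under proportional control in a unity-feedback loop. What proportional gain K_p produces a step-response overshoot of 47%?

From %OS = 100·exp(−πζ/√(1−ζ²)) = 47%, ζ = −ln(0.47)/√(π²+ln²(0.47)) = 0.2337.
Characteristic equation s² + 9.5s + 2.7K_p = 0 gives ζ = 9.5/(2√(2.7K_p)).
Setting ζ = 0.2337: √(2.7K_p) = 9.5/(2·0.2337) = 20.33, so K_p = 413.2/2.7 = 153.

K_p = 153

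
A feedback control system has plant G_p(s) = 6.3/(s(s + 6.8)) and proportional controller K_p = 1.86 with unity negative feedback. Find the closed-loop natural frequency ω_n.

ω_n = 3.42 rad/s

1 + K_p·G_p(s) = 0 gives s² + 6.8s + 11.72 = 0.
Matching s² + 2ζω_n s + ω_n²: ω_n = √11.72 = 3.423 rad/s and 2ζω_n = 6.8, so ζ = 6.8/(2·3.423) = 0.993.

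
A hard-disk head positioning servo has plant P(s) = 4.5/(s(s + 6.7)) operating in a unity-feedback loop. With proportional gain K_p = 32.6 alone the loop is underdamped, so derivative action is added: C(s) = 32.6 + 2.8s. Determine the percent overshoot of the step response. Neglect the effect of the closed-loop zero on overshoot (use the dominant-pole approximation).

1.59%

Forward path: (32.6 + 2.8s)·4.5/(s(s+6.7)). The closed-loop characteristic equation is s² + (6.7 + 4.5·2.8)s + 4.5·32.6 = 0.
That is s² + 19.3s + 146.7 = 0, so ω_n = 12.11 rad/s and ζ = 19.3/(2·12.11) = 0.7967.
%OS = 100·exp(−πζ/√(1−ζ²)) = 1.59%.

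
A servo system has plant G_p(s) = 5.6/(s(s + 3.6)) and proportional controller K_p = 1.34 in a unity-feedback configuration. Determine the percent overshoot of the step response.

6.47%

The closed-loop denominator s² + 3.6s + 7.504 gives ω_n = √7.504 = 2.739 and ζ = 3.6/(2ω_n) = 0.6571.
%OS = 100·exp(−πζ/√(1−ζ²)) = 100·exp(−π·0.6571/√0.5682) = 6.47%.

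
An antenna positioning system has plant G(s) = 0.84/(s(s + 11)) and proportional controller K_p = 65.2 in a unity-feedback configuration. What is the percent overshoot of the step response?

The closed-loop denominator s² + 11s + 54.77 gives ω_n = √54.77 = 7.401 and ζ = 11/(2ω_n) = 0.7432.
%OS = 100·exp(−πζ/√(1−ζ²)) = 100·exp(−π·0.7432/√0.4477) = 3.05%.

3.05%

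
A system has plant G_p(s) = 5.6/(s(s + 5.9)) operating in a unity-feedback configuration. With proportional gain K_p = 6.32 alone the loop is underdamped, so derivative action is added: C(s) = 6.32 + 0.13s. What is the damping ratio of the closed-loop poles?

Forward path: (6.32 + 0.13s)·5.6/(s(s+5.9)). The closed-loop characteristic equation is s² + (5.9 + 5.6·0.13)s + 5.6·6.32 = 0.
That is s² + 6.628s + 35.39 = 0, so ω_n = 5.949 rad/s and ζ = 6.628/(2·5.949) = 0.5571.

ζ = 0.557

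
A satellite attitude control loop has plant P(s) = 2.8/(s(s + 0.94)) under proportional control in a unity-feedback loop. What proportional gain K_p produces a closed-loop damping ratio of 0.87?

Closed-loop characteristic equation: s² + 0.94s + K_p·2.8 = 0.
So ω_n = √(2.8K_p) and 2ζω_n = 0.94, giving ζ = 0.94/(2√(2.8K_p)).
Setting ζ = 0.87: √(2.8K_p) = 0.94/(2·0.87) = 0.5402, so K_p = 0.2918/2.8 = 0.104.

K_p = 0.104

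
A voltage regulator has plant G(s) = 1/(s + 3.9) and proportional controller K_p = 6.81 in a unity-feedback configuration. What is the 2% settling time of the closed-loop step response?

T_s ≈ 0.373 s

Closed-loop transfer function: T(s) = K_p·G(s)/(1 + K_p·G(s)) = 6.81/(s + 3.9 + 6.81) = 6.81/(s + 10.71).
Time constant τ = 1/10.71 = 0.09337 s, so the 2% settling time is about 4τ = 0.373 s.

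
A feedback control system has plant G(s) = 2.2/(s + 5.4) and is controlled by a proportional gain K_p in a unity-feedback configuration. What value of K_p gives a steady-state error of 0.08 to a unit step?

The loop is type 0, so e_ss(step) = 1/(1 + K_pos) with K_pos = K_p·G(0).
G(0) = 0.4074. Require 1/(1 + K_p·0.4074) = 0.08, so 1 + 0.4074·K_p = 12.5.
K_p = (12.5 − 1)/0.4074 = 28.2.

K_p = 28.2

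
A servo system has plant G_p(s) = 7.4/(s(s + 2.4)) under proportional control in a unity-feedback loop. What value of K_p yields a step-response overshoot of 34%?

From %OS = 100·exp(−πζ/√(1−ζ²)) = 34%, ζ = −ln(0.34)/√(π²+ln²(0.34)) = 0.3248.
Characteristic equation s² + 2.4s + 7.4K_p = 0 gives ζ = 2.4/(2√(7.4K_p)).
Setting ζ = 0.3248: √(7.4K_p) = 2.4/(2·0.3248) = 3.695, so K_p = 13.65/7.4 = 1.84.

K_p = 1.84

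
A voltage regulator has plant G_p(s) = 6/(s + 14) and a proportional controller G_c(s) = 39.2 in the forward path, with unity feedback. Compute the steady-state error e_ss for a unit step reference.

The loop is type 0. Static position error constant K_pos = G_c(0)·G_p(0) = 39.2·0.4286 = 16.8.
Steady-state error to a unit step: e_ss = 1/(1+K_pos) = 1/17.8 = 0.0562.

0.0562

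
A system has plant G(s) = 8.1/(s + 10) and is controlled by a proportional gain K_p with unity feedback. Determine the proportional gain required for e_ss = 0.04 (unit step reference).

The loop is type 0, so e_ss(step) = 1/(1 + K_pos) with K_pos = K_p·G(0).
G(0) = 0.81. Require 1/(1 + K_p·0.81) = 0.04, so 1 + 0.81·K_p = 25.
K_p = (25 − 1)/0.81 = 29.6.

K_p = 29.6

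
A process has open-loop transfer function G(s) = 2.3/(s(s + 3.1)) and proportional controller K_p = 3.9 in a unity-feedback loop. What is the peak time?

T_p = 1.23 s

Closed-loop characteristic equation: s² + 3.1s + 8.97 = 0, so ω_n = 2.995 rad/s and ζ = 3.1/(2·2.995) = 0.5175.
Damped frequency ω_d = ω_n√(1−ζ²) = 2.563 rad/s, so peak time T_p = π/ω_d = 1.23 s.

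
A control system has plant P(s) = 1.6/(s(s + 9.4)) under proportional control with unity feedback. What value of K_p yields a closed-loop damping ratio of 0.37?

Closed-loop characteristic equation: s² + 9.4s + K_p·1.6 = 0.
So ω_n = √(1.6K_p) and 2ζω_n = 9.4, giving ζ = 9.4/(2√(1.6K_p)).
Setting ζ = 0.37: √(1.6K_p) = 9.4/(2·0.37) = 12.7, so K_p = 161.4/1.6 = 101.

K_p = 101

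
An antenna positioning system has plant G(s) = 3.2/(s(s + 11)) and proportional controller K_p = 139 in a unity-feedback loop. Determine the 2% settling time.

Closed-loop characteristic equation: s² + 11s + 444.8 = 0, so ω_n = 21.09 rad/s and ζ = 11/(2·21.09) = 0.2608.
2% settling time T_s ≈ 4/(ζω_n) = 4/5.5 = 0.727 s.

T_s ≈ 0.727 s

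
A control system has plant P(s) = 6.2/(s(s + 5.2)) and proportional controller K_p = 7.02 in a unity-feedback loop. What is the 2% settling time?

T_s ≈ 1.54 s

From 1 + K_pP(s) = 0: s² + 5.2s + 43.52 = 0 ⇒ ω_n = 6.597, ζ = 0.3941.
2% settling time T_s ≈ 4/(ζω_n) = 4/2.6 = 1.54 s.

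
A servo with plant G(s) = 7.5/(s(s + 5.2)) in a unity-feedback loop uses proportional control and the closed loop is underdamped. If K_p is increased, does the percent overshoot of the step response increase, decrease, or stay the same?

ζ = 5.2/(2√(7.5K_p)) decreases as K_p grows; lower damping means more overshoot.

increase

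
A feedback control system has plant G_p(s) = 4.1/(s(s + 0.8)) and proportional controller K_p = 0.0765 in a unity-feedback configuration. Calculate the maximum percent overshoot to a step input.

The closed-loop denominator s² + 0.8s + 0.3136 gives ω_n = √0.3136 = 0.56 and ζ = 0.8/(2ω_n) = 0.7142.
%OS = 100·exp(−πζ/√(1−ζ²)) = 100·exp(−π·0.7142/√0.4899) = 4.05%.

4.05%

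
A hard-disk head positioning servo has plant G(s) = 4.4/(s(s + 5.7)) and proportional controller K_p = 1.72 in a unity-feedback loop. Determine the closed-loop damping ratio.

The closed-loop denominator is s(s+5.7) + 1.72·4.4 = s² + 5.7s + 7.568.
Matching s² + 2ζω_n s + ω_n²: ω_n = √7.568 = 2.751 rad/s and 2ζω_n = 5.7, so ζ = 5.7/(2·2.751) = 1.04.

ζ = 1.04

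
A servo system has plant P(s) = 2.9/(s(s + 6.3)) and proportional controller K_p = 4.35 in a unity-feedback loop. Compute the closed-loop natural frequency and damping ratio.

ω_n = 3.55 rad/s, ζ = 0.887

The closed-loop denominator is s(s+6.3) + 4.35·2.9 = s² + 6.3s + 12.61.
Matching s² + 2ζω_n s + ω_n²: ω_n = √12.61 = 3.552 rad/s and 2ζω_n = 6.3, so ζ = 6.3/(2·3.552) = 0.887.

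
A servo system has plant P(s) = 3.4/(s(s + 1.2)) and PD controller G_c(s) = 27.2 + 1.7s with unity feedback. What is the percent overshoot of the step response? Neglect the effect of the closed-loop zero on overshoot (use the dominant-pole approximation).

29.4%

Forward path: (27.2 + 1.7s)·3.4/(s(s+1.2)). The closed-loop characteristic equation is s² + (1.2 + 3.4·1.7)s + 3.4·27.2 = 0.
That is s² + 6.98s + 92.48 = 0, so ω_n = 9.617 rad/s and ζ = 6.98/(2·9.617) = 0.3629.
%OS = 100·exp(−πζ/√(1−ζ²)) = 29.4%.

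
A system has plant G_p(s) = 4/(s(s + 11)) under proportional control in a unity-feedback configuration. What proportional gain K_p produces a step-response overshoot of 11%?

From %OS = 100·exp(−πζ/√(1−ζ²)) = 11%, ζ = −ln(0.11)/√(π²+ln²(0.11)) = 0.5749.
Characteristic equation s² + 11s + 4K_p = 0 gives ζ = 11/(2√(4K_p)).
Setting ζ = 0.5749: √(4K_p) = 11/(2·0.5749) = 9.567, so K_p = 91.53/4 = 22.9.

K_p = 22.9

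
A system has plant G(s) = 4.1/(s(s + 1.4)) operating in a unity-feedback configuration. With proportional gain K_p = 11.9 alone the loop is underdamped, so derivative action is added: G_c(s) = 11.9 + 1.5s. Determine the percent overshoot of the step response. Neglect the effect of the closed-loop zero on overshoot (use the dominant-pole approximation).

Forward path: (11.9 + 1.5s)·4.1/(s(s+1.4)). The closed-loop characteristic equation is s² + (1.4 + 4.1·1.5)s + 4.1·11.9 = 0.
That is s² + 7.55s + 48.79 = 0, so ω_n = 6.985 rad/s and ζ = 7.55/(2·6.985) = 0.5404.
%OS = 100·exp(−πζ/√(1−ζ²)) = 13.3%.

13.3%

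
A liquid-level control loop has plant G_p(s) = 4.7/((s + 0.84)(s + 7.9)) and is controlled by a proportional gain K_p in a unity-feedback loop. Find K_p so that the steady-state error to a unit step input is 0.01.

K_p = 140

Steady-state error for a unit step on this type-0 loop is 1/(1 + K_p·G_p(0)).
G_p(0) = 0.7083. Require 1/(1 + K_p·0.7083) = 0.01, so 1 + 0.7083·K_p = 100.
K_p = (100 − 1)/0.7083 = 140.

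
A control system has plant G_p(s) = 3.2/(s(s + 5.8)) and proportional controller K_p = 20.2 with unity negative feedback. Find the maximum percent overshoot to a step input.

29.7%

The closed-loop denominator s² + 5.8s + 64.64 gives ω_n = √64.64 = 8.04 and ζ = 5.8/(2ω_n) = 0.3607.
%OS = 100·exp(−πζ/√(1−ζ²)) = 100·exp(−π·0.3607/√0.8699) = 29.7%.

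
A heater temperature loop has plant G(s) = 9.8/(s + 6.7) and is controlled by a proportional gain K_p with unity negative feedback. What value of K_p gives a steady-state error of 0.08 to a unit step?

For a type-0 loop with proportional control, e_ss = 1/(1 + K_p·G(0)).
G(0) = 1.463. Require 1/(1 + K_p·1.463) = 0.08, so 1 + 1.463·K_p = 12.5.
K_p = (12.5 − 1)/1.463 = 7.86.

K_p = 7.86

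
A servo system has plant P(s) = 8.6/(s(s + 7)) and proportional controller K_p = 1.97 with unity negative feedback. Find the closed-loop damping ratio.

ζ = 0.85

1 + K_p·P(s) = 0 gives s² + 7s + 16.94 = 0.
Matching s² + 2ζω_n s + ω_n²: ω_n = √16.94 = 4.116 rad/s and 2ζω_n = 7, so ζ = 7/(2·4.116) = 0.85.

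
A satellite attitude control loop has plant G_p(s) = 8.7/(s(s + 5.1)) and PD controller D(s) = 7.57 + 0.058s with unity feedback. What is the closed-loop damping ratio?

Forward path: (7.57 + 0.058s)·8.7/(s(s+5.1)). The closed-loop characteristic equation is s² + (5.1 + 8.7·0.058)s + 8.7·7.57 = 0.
That is s² + 5.605s + 65.86 = 0, so ω_n = 8.115 rad/s and ζ = 5.605/(2·8.115) = 0.3453.

ζ = 0.345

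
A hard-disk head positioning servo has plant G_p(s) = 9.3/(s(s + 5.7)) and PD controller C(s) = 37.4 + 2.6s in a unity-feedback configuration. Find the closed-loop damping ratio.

ζ = 0.801

Forward path: (37.4 + 2.6s)·9.3/(s(s+5.7)). The closed-loop characteristic equation is s² + (5.7 + 9.3·2.6)s + 9.3·37.4 = 0.
That is s² + 29.88s + 347.8 = 0, so ω_n = 18.65 rad/s and ζ = 29.88/(2·18.65) = 0.8011.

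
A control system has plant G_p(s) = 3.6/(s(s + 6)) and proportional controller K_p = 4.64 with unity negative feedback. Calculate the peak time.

T_p = 1.13 s

From 1 + K_pG_p(s) = 0: s² + 6s + 16.7 = 0 ⇒ ω_n = 4.087, ζ = 0.734.
Damped frequency ω_d = ω_n√(1−ζ²) = 2.776 rad/s, so peak time T_p = π/ω_d = 1.13 s.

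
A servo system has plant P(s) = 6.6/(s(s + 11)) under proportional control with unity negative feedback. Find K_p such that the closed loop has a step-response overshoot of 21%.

From %OS = 100·exp(−πζ/√(1−ζ²)) = 21%, ζ = −ln(0.21)/√(π²+ln²(0.21)) = 0.4449.
Characteristic equation s² + 11s + 6.6K_p = 0 gives ζ = 11/(2√(6.6K_p)).
Setting ζ = 0.4449: √(6.6K_p) = 11/(2·0.4449) = 12.36, so K_p = 152.8/6.6 = 23.2.

K_p = 23.2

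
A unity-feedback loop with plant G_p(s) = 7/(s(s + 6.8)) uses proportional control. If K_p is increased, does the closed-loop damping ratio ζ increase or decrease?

decrease

ζ = 6.8/(2√(7K_p)); increasing K_p raises the denominator, so ζ falls.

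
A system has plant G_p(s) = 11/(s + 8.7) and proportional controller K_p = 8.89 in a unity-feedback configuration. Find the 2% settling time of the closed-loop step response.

T_s ≈ 0.0376 s

Closed-loop transfer function: T(s) = K_p·G_p(s)/(1 + K_p·G_p(s)) = 97.79/(s + 8.7 + 97.79) = 97.79/(s + 106.5).
Time constant τ = 1/106.5 = 0.009391 s, so the 2% settling time is about 4τ = 0.0376 s.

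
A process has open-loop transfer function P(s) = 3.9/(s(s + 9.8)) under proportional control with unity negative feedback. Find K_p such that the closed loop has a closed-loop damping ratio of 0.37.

K_p = 45

Closed-loop characteristic equation: s² + 9.8s + K_p·3.9 = 0.
So ω_n = √(3.9K_p) and 2ζω_n = 9.8, giving ζ = 9.8/(2√(3.9K_p)).
Setting ζ = 0.37: √(3.9K_p) = 9.8/(2·0.37) = 13.24, so K_p = 175.4/3.9 = 45.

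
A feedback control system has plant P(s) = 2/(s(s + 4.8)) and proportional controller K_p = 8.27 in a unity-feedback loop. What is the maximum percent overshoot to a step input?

10.1%

From 1 + K_pP(s) = 0: s² + 4.8s + 16.54 = 0 ⇒ ω_n = 4.067, ζ = 0.5901.
%OS = 100·exp(−πζ/√(1−ζ²)) = 100·exp(−π·0.5901/√0.6518) = 10.1%.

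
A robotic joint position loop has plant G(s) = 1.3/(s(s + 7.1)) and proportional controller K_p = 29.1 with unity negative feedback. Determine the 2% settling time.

T_s ≈ 1.13 s

From 1 + K_pG(s) = 0: s² + 7.1s + 37.83 = 0 ⇒ ω_n = 6.151, ζ = 0.5772.
2% settling time T_s ≈ 4/(ζω_n) = 4/3.55 = 1.13 s.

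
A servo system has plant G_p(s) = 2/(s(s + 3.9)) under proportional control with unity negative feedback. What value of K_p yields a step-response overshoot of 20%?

K_p = 9.15

From %OS = 100·exp(−πζ/√(1−ζ²)) = 20%, ζ = −ln(0.2)/√(π²+ln²(0.2)) = 0.4559.
Characteristic equation s² + 3.9s + 2K_p = 0 gives ζ = 3.9/(2√(2K_p)).
Setting ζ = 0.4559: √(2K_p) = 3.9/(2·0.4559) = 4.277, so K_p = 18.29/2 = 9.15.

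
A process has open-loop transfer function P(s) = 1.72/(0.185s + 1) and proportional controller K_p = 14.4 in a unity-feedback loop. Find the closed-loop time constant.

Closed loop: T(s) = K_p·P/(1+K_p·P) = 24.77/(0.185s + 1 + 24.77), with pole at s = −(1 + 24.77)/0.185 = −139.3.
Closed-loop time constant τ = 1/139.3 = 0.00718 s.

τ = 0.00718 s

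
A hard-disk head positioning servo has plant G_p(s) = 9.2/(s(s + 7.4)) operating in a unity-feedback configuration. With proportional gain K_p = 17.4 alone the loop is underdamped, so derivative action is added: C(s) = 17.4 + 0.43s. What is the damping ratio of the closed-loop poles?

Forward path: (17.4 + 0.43s)·9.2/(s(s+7.4)). The closed-loop characteristic equation is s² + (7.4 + 9.2·0.43)s + 9.2·17.4 = 0.
That is s² + 11.36s + 160.1 = 0, so ω_n = 12.65 rad/s and ζ = 11.36/(2·12.65) = 0.4488.

ζ = 0.449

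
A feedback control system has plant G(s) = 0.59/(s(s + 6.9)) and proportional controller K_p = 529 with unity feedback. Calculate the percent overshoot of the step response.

Closed-loop characteristic equation: s² + 6.9s + 312.1 = 0, so ω_n = 17.67 rad/s and ζ = 6.9/(2·17.67) = 0.1953.
%OS = 100·exp(−πζ/√(1−ζ²)) = 100·exp(−π·0.1953/√0.9619) = 53.5%.

53.5%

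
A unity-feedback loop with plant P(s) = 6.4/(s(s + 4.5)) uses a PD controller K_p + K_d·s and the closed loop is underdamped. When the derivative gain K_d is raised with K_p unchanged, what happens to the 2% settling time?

Characteristic equation s² + (4.5 + 6.4K_d)s + 6.4K_p = 0: raising K_d increases ζω_n = (4.5+6.4K_d)/2 while the loop stays underdamped, so T_s ≈ 4/(ζω_n) decreases.

decrease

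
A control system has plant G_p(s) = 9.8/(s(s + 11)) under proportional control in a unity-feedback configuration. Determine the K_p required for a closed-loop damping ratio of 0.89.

Closed-loop characteristic equation: s² + 11s + K_p·9.8 = 0.
So ω_n = √(9.8K_p) and 2ζω_n = 11, giving ζ = 11/(2√(9.8K_p)).
Setting ζ = 0.89: √(9.8K_p) = 11/(2·0.89) = 6.18, so K_p = 38.19/9.8 = 3.9.

K_p = 3.9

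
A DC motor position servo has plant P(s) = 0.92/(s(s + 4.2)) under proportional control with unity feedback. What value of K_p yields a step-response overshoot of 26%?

From %OS = 100·exp(−πζ/√(1−ζ²)) = 26%, ζ = −ln(0.26)/√(π²+ln²(0.26)) = 0.3941.
Characteristic equation s² + 4.2s + 0.92K_p = 0 gives ζ = 4.2/(2√(0.92K_p)).
Setting ζ = 0.3941: √(0.92K_p) = 4.2/(2·0.3941) = 5.329, so K_p = 28.4/0.92 = 30.9.

K_p = 30.9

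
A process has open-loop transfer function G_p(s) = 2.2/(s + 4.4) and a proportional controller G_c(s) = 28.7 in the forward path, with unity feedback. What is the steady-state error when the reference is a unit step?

The loop is type 0. Static position error constant K_pos = G_c(0)·G_p(0) = 28.7·0.5 = 14.35.
Steady-state error to a unit step: e_ss = 1/(1+K_pos) = 1/15.35 = 0.0651.

0.0651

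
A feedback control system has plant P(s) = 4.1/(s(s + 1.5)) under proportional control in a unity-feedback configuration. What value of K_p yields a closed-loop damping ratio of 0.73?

Closed-loop characteristic equation: s² + 1.5s + K_p·4.1 = 0.
So ω_n = √(4.1K_p) and 2ζω_n = 1.5, giving ζ = 1.5/(2√(4.1K_p)).
Setting ζ = 0.73: √(4.1K_p) = 1.5/(2·0.73) = 1.027, so K_p = 1.056/4.1 = 0.257.

K_p = 0.257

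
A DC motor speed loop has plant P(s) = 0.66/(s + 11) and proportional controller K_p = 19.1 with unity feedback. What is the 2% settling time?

Closed-loop transfer function: T(s) = K_p·P(s)/(1 + K_p·P(s)) = 12.61/(s + 11 + 12.61) = 12.61/(s + 23.61).
Time constant τ = 1/23.61 = 0.04236 s, so the 2% settling time is about 4τ = 0.169 s.

T_s ≈ 0.169 s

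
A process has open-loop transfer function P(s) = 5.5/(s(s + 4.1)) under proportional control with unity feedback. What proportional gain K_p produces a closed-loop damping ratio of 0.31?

K_p = 7.95

Closed-loop characteristic equation: s² + 4.1s + K_p·5.5 = 0.
So ω_n = √(5.5K_p) and 2ζω_n = 4.1, giving ζ = 4.1/(2√(5.5K_p)).
Setting ζ = 0.31: √(5.5K_p) = 4.1/(2·0.31) = 6.613, so K_p = 43.73/5.5 = 7.95.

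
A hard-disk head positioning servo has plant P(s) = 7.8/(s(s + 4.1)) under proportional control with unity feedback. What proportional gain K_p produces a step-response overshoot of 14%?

From %OS = 100·exp(−πζ/√(1−ζ²)) = 14%, ζ = −ln(0.14)/√(π²+ln²(0.14)) = 0.5305.
Characteristic equation s² + 4.1s + 7.8K_p = 0 gives ζ = 4.1/(2√(7.8K_p)).
Setting ζ = 0.5305: √(7.8K_p) = 4.1/(2·0.5305) = 3.864, so K_p = 14.93/7.8 = 1.91.

K_p = 1.91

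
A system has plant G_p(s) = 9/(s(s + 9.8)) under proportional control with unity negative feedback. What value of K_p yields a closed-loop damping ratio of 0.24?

Closed-loop characteristic equation: s² + 9.8s + K_p·9 = 0.
So ω_n = √(9K_p) and 2ζω_n = 9.8, giving ζ = 9.8/(2√(9K_p)).
Setting ζ = 0.24: √(9K_p) = 9.8/(2·0.24) = 20.42, so K_p = 416.8/9 = 46.3.

K_p = 46.3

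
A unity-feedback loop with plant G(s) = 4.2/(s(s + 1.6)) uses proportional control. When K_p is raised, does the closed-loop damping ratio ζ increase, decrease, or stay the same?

ζ = 1.6/(2√(4.2K_p)); increasing K_p raises the denominator, so ζ falls.

decrease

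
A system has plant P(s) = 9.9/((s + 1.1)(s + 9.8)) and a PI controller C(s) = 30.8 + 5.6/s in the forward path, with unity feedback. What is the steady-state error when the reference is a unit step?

0

The open loop C(s)P(s) has a pole at the origin (type 1), so the static position error constant is infinite and e_ss = 1/(1+∞) = 0.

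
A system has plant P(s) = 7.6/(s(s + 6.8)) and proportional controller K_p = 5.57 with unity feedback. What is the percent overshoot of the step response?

14.6%

Closed-loop characteristic equation: s² + 6.8s + 42.33 = 0, so ω_n = 6.506 rad/s and ζ = 6.8/(2·6.506) = 0.5226.
%OS = 100·exp(−πζ/√(1−ζ²)) = 100·exp(−π·0.5226/√0.7269) = 14.6%.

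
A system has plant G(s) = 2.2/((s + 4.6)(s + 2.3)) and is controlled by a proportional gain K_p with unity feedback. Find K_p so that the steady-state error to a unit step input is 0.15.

K_p = 27.3

Steady-state error for a unit step on this type-0 loop is 1/(1 + K_p·G(0)).
G(0) = 0.2079. Require 1/(1 + K_p·0.2079) = 0.15, so 1 + 0.2079·K_p = 6.667.
K_p = (6.667 − 1)/0.2079 = 27.3.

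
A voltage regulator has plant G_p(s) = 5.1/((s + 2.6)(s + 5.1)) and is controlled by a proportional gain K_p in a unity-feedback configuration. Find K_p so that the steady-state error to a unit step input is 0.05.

K_p = 49.4

The loop is type 0, so e_ss(step) = 1/(1 + K_pos) with K_pos = K_p·G_p(0).
G_p(0) = 0.3846. Require 1/(1 + K_p·0.3846) = 0.05, so 1 + 0.3846·K_p = 20.
K_p = (20 − 1)/0.3846 = 49.4.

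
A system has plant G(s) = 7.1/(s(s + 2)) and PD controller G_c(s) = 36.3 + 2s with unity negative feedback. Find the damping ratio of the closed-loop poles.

ζ = 0.505

Forward path: (36.3 + 2s)·7.1/(s(s+2)). The closed-loop characteristic equation is s² + (2 + 7.1·2)s + 7.1·36.3 = 0.
That is s² + 16.2s + 257.7 = 0, so ω_n = 16.05 rad/s and ζ = 16.2/(2·16.05) = 0.5045.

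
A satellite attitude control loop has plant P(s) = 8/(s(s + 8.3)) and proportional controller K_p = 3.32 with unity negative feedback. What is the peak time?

From 1 + K_pP(s) = 0: s² + 8.3s + 26.56 = 0 ⇒ ω_n = 5.154, ζ = 0.8053.
Damped frequency ω_d = ω_n√(1−ζ²) = 3.056 rad/s, so peak time T_p = π/ω_d = 1.03 s.

T_p = 1.03 s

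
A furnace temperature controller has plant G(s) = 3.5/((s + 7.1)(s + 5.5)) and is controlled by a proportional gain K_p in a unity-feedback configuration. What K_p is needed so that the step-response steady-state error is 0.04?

K_p = 268

Steady-state error for a unit step on this type-0 loop is 1/(1 + K_p·G(0)).
G(0) = 0.08963. Require 1/(1 + K_p·0.08963) = 0.04, so 1 + 0.08963·K_p = 25.
K_p = (25 − 1)/0.08963 = 268.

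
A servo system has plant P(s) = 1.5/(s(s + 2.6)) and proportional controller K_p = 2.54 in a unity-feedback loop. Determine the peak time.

T_p = 2.16 s

The closed-loop denominator s² + 2.6s + 3.81 gives ω_n = √3.81 = 1.952 and ζ = 2.6/(2ω_n) = 0.666.
Damped frequency ω_d = ω_n√(1−ζ²) = 1.456 rad/s, so peak time T_p = π/ω_d = 2.16 s.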